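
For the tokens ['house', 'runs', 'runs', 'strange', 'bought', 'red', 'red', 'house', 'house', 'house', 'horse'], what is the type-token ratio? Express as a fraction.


Tokens: 11
Unique types: ('bought', 'horse', 'house', 'red', 'runs', 'strange') = 6
TTR = 6/11
Already in lowest terms.

6/11


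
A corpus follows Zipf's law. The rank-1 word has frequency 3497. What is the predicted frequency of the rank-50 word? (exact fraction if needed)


Zipf's law: freq(rank) = f1 / rank
f1 = 3497, rank = 50
freq = 3497 / 50
GCD(3497, 50) = 1
Simplified: 3497/50

3497/50


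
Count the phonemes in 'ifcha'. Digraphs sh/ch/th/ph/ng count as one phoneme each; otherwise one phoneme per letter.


Parsing 'ifcha' greedily, digraphs first:
  'i' -> vowel phoneme (phonemes so far: 1)
  'f' -> consonant phoneme (phonemes so far: 2)
  'ch' -> digraph (1 consonant phoneme) (phonemes so far: 3)
  'a' -> vowel phoneme (phonemes so far: 4)
Total phonemes: 4

4


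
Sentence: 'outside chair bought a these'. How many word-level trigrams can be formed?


Word trigrams from [5] words:
  Trigram 1: (outside chair bought)
  Trigram 2: (chair bought a)
  Trigram 3: (bought a these)
Total word trigrams: 5 - 2 = 3

3


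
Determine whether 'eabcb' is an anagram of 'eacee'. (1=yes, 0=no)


Sort characters of 'eabcb': 'abbce'
Sort characters of 'eacee': 'aceee'
Sorted forms differ -> they are NOT anagrams
Result: 0

0


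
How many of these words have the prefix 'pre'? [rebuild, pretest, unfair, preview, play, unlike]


Checking each word for prefix 'pre':
  'rebuild' -> no (count: 0)
  'pretest' -> YES, starts with 'pre' (count: 1)
  'unfair' -> no (count: 1)
  'preview' -> YES, starts with 'pre' (count: 2)
  'play' -> no (count: 2)
  'unlike' -> no (count: 2)
Total with prefix 'pre': 2

2


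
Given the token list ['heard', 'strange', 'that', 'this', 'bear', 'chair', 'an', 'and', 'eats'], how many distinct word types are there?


Listing all tokens and tracking unique types:
  Token 1: 'heard' -> NEW (unique so far: 1)
  Token 2: 'strange' -> NEW (unique so far: 2)
  Token 3: 'that' -> NEW (unique so far: 3)
  Token 4: 'this' -> NEW (unique so far: 4)
  Token 5: 'bear' -> NEW (unique so far: 5)
  Token 6: 'chair' -> NEW (unique so far: 6)
  Token 7: 'an' -> NEW (unique so far: 7)
  Token 8: 'and' -> NEW (unique so far: 8)
  Token 9: 'eats' -> NEW (unique so far: 9)
Unique types: ('an', 'and', 'bear', 'chair', 'eats', 'heard', 'strange', 'that', 'this')
Vocabulary size: 9

9


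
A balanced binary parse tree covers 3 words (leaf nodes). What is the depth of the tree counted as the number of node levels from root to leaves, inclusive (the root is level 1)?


In a balanced binary tree with n leaves the deepest leaf is ceil(log2(n)) edges below the root,
so counting node levels inclusive of root and leaves gives ceil(log2(n)) + 1 levels.
log2(3) = 1.5850
ceil(1.5850) = 2
levels = 2 + 1 = 3

3


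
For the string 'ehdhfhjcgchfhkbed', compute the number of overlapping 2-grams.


String 'ehdhfhjcgchfhkbed' has length L = 17.
Number of overlapping n-grams = L - n + 1
Substituting: 17 - 2 + 1 = 16

16


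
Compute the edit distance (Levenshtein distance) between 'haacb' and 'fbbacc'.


Building DP table for s1='haacb' (len 5) and s2='fbbacc' (len 6):
       f  b  b  a  c  c
    0  1  2  3  4  5  6
  h 1  1  2  3  4  5  6
  a 2  2  2  3  3  4  5
  a 3  3  3  3  3  4  5
  c 4  4  4  4  4  3  4
  b 5  5  4  4  5  4  4
Edit distance = dp[5][6] = 4

4


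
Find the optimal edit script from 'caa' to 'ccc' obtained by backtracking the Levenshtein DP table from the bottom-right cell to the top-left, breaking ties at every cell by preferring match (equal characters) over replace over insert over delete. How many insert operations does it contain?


Edit distance = 2. Backtracking from cell (3, 3) with preference match > replace > insert > delete,
then listing the resulting alignment 'caa' -> 'ccc' left to right:
  Step 1: keep 'c'
  Step 2: replace a->c
  Step 3: replace a->c
Total insertions: 0

0


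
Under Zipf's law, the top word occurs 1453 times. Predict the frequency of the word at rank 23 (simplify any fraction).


Zipf's law: freq(rank) = f1 / rank
f1 = 1453, rank = 23
freq = 1453 / 23
GCD(1453, 23) = 1
Simplified: 1453/23

1453/23


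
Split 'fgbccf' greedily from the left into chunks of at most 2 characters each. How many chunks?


'fgbccf' has 6 characters.
Chunking with max size 2:
  Chunk 1: 'fg' (positions 0-1)
  Chunk 2: 'bc' (positions 2-3)
  Chunk 3: 'cf' (positions 4-5)
Total chunks: ceil(6 / 2) = 3

3


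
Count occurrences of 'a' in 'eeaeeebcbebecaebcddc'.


Scanning 'eeaeeebcbebecaebcddc' for 'a':
  Position 2: 'a' -> MATCH (count: 1)
  Position 13: 'a' -> MATCH (count: 2)
Total occurrences of 'a': 2

2


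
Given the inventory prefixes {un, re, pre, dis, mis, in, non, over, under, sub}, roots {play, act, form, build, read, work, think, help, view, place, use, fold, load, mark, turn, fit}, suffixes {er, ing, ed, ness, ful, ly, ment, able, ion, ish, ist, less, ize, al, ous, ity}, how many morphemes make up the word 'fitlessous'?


Segmenting 'fitlessous' against the inventory:
  'fit' -> root (morpheme 1)
  'less' -> suffix (morpheme 2)
  'ous' -> suffix (morpheme 3)
Total morphemes: 3

3


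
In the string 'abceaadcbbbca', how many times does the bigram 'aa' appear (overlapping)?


Scanning 'abceaadcbbbca' for bigram 'aa':
  Position 0: 'ab' -> no
  Position 1: 'bc' -> no
  Position 2: 'ce' -> no
  Position 3: 'ea' -> no
  Position 4: 'aa' -> MATCH
  Position 5: 'ad' -> no
  Position 6: 'dc' -> no
  Position 7: 'cb' -> no
  Position 8: 'bb' -> no
  Position 9: 'bb' -> no
  Position 10: 'bc' -> no
  Position 11: 'ca' -> no
Total matches: 1

1


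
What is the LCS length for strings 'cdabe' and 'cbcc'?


DP table for LCS of 'cdabe' and 'cbcc':
       c  b  c  c
    0  0  0  0  0
  c 0  1  1  1  1
  d 0  1  1  1  1
  a 0  1  1  1  1
  b 0  1  2  2  2
  e 0  1  2  2  2
LCS: 'cb'
LCS length = 2

2


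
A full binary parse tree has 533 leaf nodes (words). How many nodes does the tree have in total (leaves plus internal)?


Leaf nodes (terminals): 533
Internal nodes = n - 1 = 533 - 1 = 532
Total = leaves + internal = 533 + 532 = 1065

1065


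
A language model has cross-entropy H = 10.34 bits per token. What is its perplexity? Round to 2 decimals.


Perplexity formula: PP = 2^H
H = 10.34
PP = 2^10.34
Decompose: 2^10.34 = 2^10 * 2^0.34
2^10 = 1024, 2^0.34 ~ 1.2657566
PP ~ 1024 * 1.2657566 = 1296.1347584
Rounded to 2 decimals: 1296.13

1296.13


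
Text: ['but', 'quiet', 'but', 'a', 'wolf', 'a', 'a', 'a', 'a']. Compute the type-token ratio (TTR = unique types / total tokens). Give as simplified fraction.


Tokens: 9
Unique types: ('a', 'but', 'quiet', 'wolf') = 4
TTR = 4/9
Already in lowest terms.

4/9


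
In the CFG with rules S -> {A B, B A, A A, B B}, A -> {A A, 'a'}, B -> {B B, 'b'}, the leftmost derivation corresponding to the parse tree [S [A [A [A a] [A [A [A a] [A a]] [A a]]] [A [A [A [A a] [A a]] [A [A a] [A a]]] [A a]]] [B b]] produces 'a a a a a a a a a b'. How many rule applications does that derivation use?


Every bracketed nonterminal node [X ...] in the tree is produced by exactly one rule application.
Reading the tree off as a leftmost derivation:
  Step 1: S  =>  A B   (applied S -> A B)
  Step 2: A B  =>  A A B   (applied A -> A A)
  Step 3: A A B  =>  A A A B   (applied A -> A A)
  Step 4: A A A B  =>  a A A B   (applied A -> a)
  Step 5: a A A B  =>  a A A A B   (applied A -> A A)
  Step 6: a A A A B  =>  a A A A A B   (applied A -> A A)
  Step 7: a A A A A B  =>  a a A A A B   (applied A -> a)
  Step 8: a a A A A B  =>  a a a A A B   (applied A -> a)
  Step 9: a a a A A B  =>  a a a a A B   (applied A -> a)
  Step 10: a a a a A B  =>  a a a a A A B   (applied A -> A A)
  Step 11: a a a a A A B  =>  a a a a A A A B   (applied A -> A A)
  Step 12: a a a a A A A B  =>  a a a a A A A A B   (applied A -> A A)
  Step 13: a a a a A A A A B  =>  a a a a a A A A B   (applied A -> a)
  Step 14: a a a a a A A A B  =>  a a a a a a A A B   (applied A -> a)
  Step 15: a a a a a a A A B  =>  a a a a a a A A A B   (applied A -> A A)
  Step 16: a a a a a a A A A B  =>  a a a a a a a A A B   (applied A -> a)
  Step 17: a a a a a a a A A B  =>  a a a a a a a a A B   (applied A -> a)
  Step 18: a a a a a a a a A B  =>  a a a a a a a a a B   (applied A -> a)
  Step 19: a a a a a a a a a B  =>  a a a a a a a a a b   (applied B -> b)
Final yield: a a a a a a a a a b
Total rewrite steps: 19

19


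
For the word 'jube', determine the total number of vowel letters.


Scanning each character of 'jube':
  Position 1: 'j' -> consonant (running count: 0)
  Position 2: 'u' -> vowel (running count: 1)
  Position 3: 'b' -> consonant (running count: 1)
  Position 4: 'e' -> vowel (running count: 2)
Total vowels: 2

2


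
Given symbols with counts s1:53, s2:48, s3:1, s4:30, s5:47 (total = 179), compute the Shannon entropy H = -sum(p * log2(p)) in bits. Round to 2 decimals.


Computing entropy H = -sum(p_i * log2(p_i)):
  s1: p = 53/179 = 0.2961, -p*log2(p) = 0.5199
  s2: p = 48/179 = 0.2682, -p*log2(p) = 0.5092
  s3: p = 1/179 = 0.0056, -p*log2(p) = 0.0418
  s4: p = 30/179 = 0.1676, -p*log2(p) = 0.4319
  s5: p = 47/179 = 0.2626, -p*log2(p) = 0.5066
H = sum of terms = 2.0094
Rounded to 2 decimals: 2.01

2.01


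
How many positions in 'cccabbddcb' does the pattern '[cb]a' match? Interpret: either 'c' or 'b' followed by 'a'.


Pattern: [cb]a means either 'c' or 'b' followed by 'a'.
Scanning 'cccabbddcb' position-by-position:
  Pos 0: window 'cc' -> no
  Pos 1: window 'cc' -> no
  Pos 2: window 'ca' -> MATCH
  Pos 3: window 'ab' -> no
  Pos 4: window 'bb' -> no
  Pos 5: window 'bd' -> no
  Pos 6: window 'dd' -> no
  Pos 7: window 'dc' -> no
  Pos 8: window 'cb' -> no
  Pos 9: window 'b' -> no
Total matches: 1

1


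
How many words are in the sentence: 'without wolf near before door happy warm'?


Counting words by splitting on spaces:
  Word 1: 'without'
  Word 2: 'wolf'
  Word 3: 'near'
  Word 4: 'before'
  Word 5: 'door'
  Word 6: 'happy'
  Word 7: 'warm'
Total words: 7

7


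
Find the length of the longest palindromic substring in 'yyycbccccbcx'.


Scanning 'yyycbccccbcx' for palindromic substrings.
Substring at positions 3-10: 'cbccccbc'.
Check: reverse('cbccccbc') = 'cbccccbc' -> palindrome confirmed.
Neighbouring characters ('y' / 'x') break symmetry, so it cannot extend further.
No longer palindromic substring exists; longest length = 8

8


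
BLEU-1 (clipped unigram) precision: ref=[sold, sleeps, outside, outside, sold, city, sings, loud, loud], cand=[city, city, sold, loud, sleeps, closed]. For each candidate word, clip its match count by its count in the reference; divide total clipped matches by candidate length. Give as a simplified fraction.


Reference word counts: {'city': 1, 'loud': 2, 'outside': 2, 'sings': 1, 'sleeps': 1, 'sold': 2}
Checking each candidate word (with clipping):
  'city' -> in reference (ref count 1, used 1/1) -> match (matches: 1)
  'city' -> ref count 1 already used up (1/1) -> clipped, no match (matches: 1)
  'sold' -> in reference (ref count 2, used 1/2) -> match (matches: 2)
  'loud' -> in reference (ref count 2, used 1/2) -> match (matches: 3)
  'sleeps' -> in reference (ref count 1, used 1/1) -> match (matches: 4)
  'closed' -> not in reference -> no match (matches: 4)
Clipped matches: 4, Candidate length: 6
Precision = 4/6 = 2/3

2/3


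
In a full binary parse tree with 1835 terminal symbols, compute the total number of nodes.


Leaf nodes (terminals): 1835
Internal nodes = n - 1 = 1835 - 1 = 1834
Total = leaves + internal = 1835 + 1834 = 3669

3669


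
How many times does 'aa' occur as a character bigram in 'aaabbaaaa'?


Scanning 'aaabbaaaa' for bigram 'aa':
  Position 0: 'aa' -> MATCH
  Position 1: 'aa' -> MATCH
  Position 2: 'ab' -> no
  Position 3: 'bb' -> no
  Position 4: 'ba' -> no
  Position 5: 'aa' -> MATCH
  Position 6: 'aa' -> MATCH
  Position 7: 'aa' -> MATCH
Total matches: 5

5


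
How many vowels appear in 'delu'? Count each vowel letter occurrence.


Scanning each character of 'delu':
  Position 1: 'd' -> consonant (running count: 0)
  Position 2: 'e' -> vowel (running count: 1)
  Position 3: 'l' -> consonant (running count: 1)
  Position 4: 'u' -> vowel (running count: 2)
Total vowels: 2

2


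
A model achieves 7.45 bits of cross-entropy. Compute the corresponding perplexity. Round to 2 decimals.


Perplexity formula: PP = 2^H
H = 7.45
PP = 2^7.45
Decompose: 2^7.45 = 2^7 * 2^0.45
2^7 = 128, 2^0.45 ~ 1.3660403
PP ~ 128 * 1.3660403 = 174.8531584
Rounded to 2 decimals: 174.85

174.85


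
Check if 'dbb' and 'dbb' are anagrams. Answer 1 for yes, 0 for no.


Sort characters of 'dbb': 'bbd'
Sort characters of 'dbb': 'bbd'
Sorted forms match -> they ARE anagrams
Result: 1

1


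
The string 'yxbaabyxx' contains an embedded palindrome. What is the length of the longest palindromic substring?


Scanning 'yxbaabyxx' for palindromic substrings.
Substring at positions 2-5: 'baab'.
Check: reverse('baab') = 'baab' -> palindrome confirmed.
Neighbouring characters ('x' / 'y') break symmetry, so it cannot extend further.
No longer palindromic substring exists; longest length = 4

4


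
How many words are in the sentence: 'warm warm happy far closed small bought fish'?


Counting words by splitting on spaces:
  Word 1: 'warm'
  Word 2: 'warm'
  Word 3: 'happy'
  Word 4: 'far'
  Word 5: 'closed'
  Word 6: 'small'
  Word 7: 'bought'
  Word 8: 'fish'
Total words: 8

8


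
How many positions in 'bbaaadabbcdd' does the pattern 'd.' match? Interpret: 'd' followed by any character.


Pattern: d. means 'd' followed by any character.
Scanning 'bbaaadabbcdd' position-by-position:
  Pos 0: window 'bb' -> no
  Pos 1: window 'ba' -> no
  Pos 2: window 'aa' -> no
  Pos 3: window 'aa' -> no
  Pos 4: window 'ad' -> no
  Pos 5: window 'da' -> MATCH
  Pos 6: window 'ab' -> no
  Pos 7: window 'bb' -> no
  Pos 8: window 'bc' -> no
  Pos 9: window 'cd' -> no
  Pos 10: window 'dd' -> MATCH
  Pos 11: window 'd' -> no
Total matches: 2

2


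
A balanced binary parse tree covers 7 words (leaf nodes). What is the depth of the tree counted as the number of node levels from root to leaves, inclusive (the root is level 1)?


In a balanced binary tree with n leaves the deepest leaf is ceil(log2(n)) edges below the root,
so counting node levels inclusive of root and leaves gives ceil(log2(n)) + 1 levels.
log2(7) = 2.8074
ceil(2.8074) = 3
levels = 3 + 1 = 4

4


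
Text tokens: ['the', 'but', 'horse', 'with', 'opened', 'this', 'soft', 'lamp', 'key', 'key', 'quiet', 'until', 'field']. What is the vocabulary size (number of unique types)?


Listing all tokens and tracking unique types:
  Token 1: 'the' -> NEW (unique so far: 1)
  Token 2: 'but' -> NEW (unique so far: 2)
  Token 3: 'horse' -> NEW (unique so far: 3)
  Token 4: 'with' -> NEW (unique so far: 4)
  Token 5: 'opened' -> NEW (unique so far: 5)
  Token 6: 'this' -> NEW (unique so far: 6)
  Token 7: 'soft' -> NEW (unique so far: 7)
  Token 8: 'lamp' -> NEW (unique so far: 8)
  Token 9: 'key' -> NEW (unique so far: 9)
  Token 10: 'key' -> duplicate (unique so far: 9)
  Token 11: 'quiet' -> NEW (unique so far: 10)
  Token 12: 'until' -> NEW (unique so far: 11)
  Token 13: 'field' -> NEW (unique so far: 12)
Unique types: ('but', 'field', 'horse', 'key', 'lamp', 'opened', 'quiet', 'soft', 'the', 'this', 'until', 'with')
Vocabulary size: 12

12


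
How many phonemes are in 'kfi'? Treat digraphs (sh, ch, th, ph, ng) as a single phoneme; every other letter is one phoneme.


Parsing 'kfi' greedily, digraphs first:
  'k' -> consonant phoneme (phonemes so far: 1)
  'f' -> consonant phoneme (phonemes so far: 2)
  'i' -> vowel phoneme (phonemes so far: 3)
Total phonemes: 3

3


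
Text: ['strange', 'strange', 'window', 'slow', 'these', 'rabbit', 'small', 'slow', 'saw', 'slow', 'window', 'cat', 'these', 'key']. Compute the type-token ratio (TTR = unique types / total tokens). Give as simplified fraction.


Tokens: 14
Unique types: ('cat', 'key', 'rabbit', 'saw', 'slow', 'small', 'strange', 'these', 'window') = 9
TTR = 9/14
Already in lowest terms.

9/14


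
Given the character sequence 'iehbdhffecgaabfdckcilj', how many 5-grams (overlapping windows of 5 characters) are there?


String 'iehbdhffecgaabfdckcilj' has length L = 22.
Number of overlapping n-grams = L - n + 1
Substituting: 22 - 5 + 1 = 18

18


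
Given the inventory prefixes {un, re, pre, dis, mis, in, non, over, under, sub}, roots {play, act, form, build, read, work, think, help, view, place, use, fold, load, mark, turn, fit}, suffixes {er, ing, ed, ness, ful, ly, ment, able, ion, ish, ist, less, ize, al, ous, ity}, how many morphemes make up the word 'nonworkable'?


Segmenting 'nonworkable' against the inventory:
  'non' -> prefix (morpheme 1)
  'work' -> root (morpheme 2)
  'able' -> suffix (morpheme 3)
Total morphemes: 3

3


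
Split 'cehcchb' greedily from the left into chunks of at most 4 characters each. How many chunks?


'cehcchb' has 7 characters.
Chunking with max size 4:
  Chunk 1: 'cehc' (positions 0-3)
  Chunk 2: 'chb' (positions 4-6)
Total chunks: ceil(7 / 4) = 2

2


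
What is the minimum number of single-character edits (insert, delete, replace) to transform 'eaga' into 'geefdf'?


Building DP table for s1='eaga' (len 4) and s2='geefdf' (len 6):
       g  e  e  f  d  f
    0  1  2  3  4  5  6
  e 1  1  1  2  3  4  5
  a 2  2  2  2  3  4  5
  g 3  2  3  3  3  4  5
  a 4  3  3  4  4  4  5
Edit distance = dp[4][6] = 5

5


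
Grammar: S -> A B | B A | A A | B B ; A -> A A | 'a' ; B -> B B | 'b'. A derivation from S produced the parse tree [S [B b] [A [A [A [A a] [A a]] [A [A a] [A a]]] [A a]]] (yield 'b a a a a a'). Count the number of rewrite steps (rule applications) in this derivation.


Every bracketed nonterminal node [X ...] in the tree is produced by exactly one rule application.
Reading the tree off as a leftmost derivation:
  Step 1: S  =>  B A   (applied S -> B A)
  Step 2: B A  =>  b A   (applied B -> b)
  Step 3: b A  =>  b A A   (applied A -> A A)
  Step 4: b A A  =>  b A A A   (applied A -> A A)
  Step 5: b A A A  =>  b A A A A   (applied A -> A A)
  Step 6: b A A A A  =>  b a A A A   (applied A -> a)
  Step 7: b a A A A  =>  b a a A A   (applied A -> a)
  Step 8: b a a A A  =>  b a a A A A   (applied A -> A A)
  Step 9: b a a A A A  =>  b a a a A A   (applied A -> a)
  Step 10: b a a a A A  =>  b a a a a A   (applied A -> a)
  Step 11: b a a a a A  =>  b a a a a a   (applied A -> a)
Final yield: b a a a a a
Total rewrite steps: 11

11


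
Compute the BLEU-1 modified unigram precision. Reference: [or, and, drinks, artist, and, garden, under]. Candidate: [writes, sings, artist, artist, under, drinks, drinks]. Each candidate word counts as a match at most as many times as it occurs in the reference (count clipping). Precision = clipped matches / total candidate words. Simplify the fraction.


Reference word counts: {'and': 2, 'artist': 1, 'drinks': 1, 'garden': 1, 'or': 1, 'under': 1}
Checking each candidate word (with clipping):
  'writes' -> not in reference -> no match (matches: 0)
  'sings' -> not in reference -> no match (matches: 0)
  'artist' -> in reference (ref count 1, used 1/1) -> match (matches: 1)
  'artist' -> ref count 1 already used up (1/1) -> clipped, no match (matches: 1)
  'under' -> in reference (ref count 1, used 1/1) -> match (matches: 2)
  'drinks' -> in reference (ref count 1, used 1/1) -> match (matches: 3)
  'drinks' -> ref count 1 already used up (1/1) -> clipped, no match (matches: 3)
Clipped matches: 3, Candidate length: 7
Precision = 3/7

3/7


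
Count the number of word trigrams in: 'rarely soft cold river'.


Word trigrams from [4] words:
  Trigram 1: (rarely soft cold)
  Trigram 2: (soft cold river)
Total word trigrams: 4 - 2 = 2

2


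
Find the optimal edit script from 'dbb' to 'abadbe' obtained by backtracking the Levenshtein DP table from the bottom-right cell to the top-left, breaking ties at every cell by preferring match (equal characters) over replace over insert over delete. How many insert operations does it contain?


Edit distance = 4. Backtracking from cell (3, 6) with preference match > replace > insert > delete,
then listing the resulting alignment 'dbb' -> 'abadbe' left to right:
  Step 1: insert 'a' [insertion #1]
  Step 2: insert 'b' [insertion #2]
  Step 3: insert 'a' [insertion #3]
  Step 4: keep 'd'
  Step 5: keep 'b'
  Step 6: replace b->e
Total insertions: 3

3


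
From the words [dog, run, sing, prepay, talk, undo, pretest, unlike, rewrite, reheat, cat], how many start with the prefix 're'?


Checking each word for prefix 're':
  'dog' -> no (count: 0)
  'run' -> no (count: 0)
  'sing' -> no (count: 0)
  'prepay' -> no (count: 0)
  'talk' -> no (count: 0)
  'undo' -> no (count: 0)
  'pretest' -> no (count: 0)
  'unlike' -> no (count: 0)
  'rewrite' -> YES, starts with 're' (count: 1)
  'reheat' -> YES, starts with 're' (count: 2)
  'cat' -> no (count: 2)
Total with prefix 're': 2

2


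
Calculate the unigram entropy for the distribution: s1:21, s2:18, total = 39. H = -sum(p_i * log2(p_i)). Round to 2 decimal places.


Computing entropy H = -sum(p_i * log2(p_i)):
  s1: p = 21/39 = 0.5385, -p*log2(p) = 0.4809
  s2: p = 18/39 = 0.4615, -p*log2(p) = 0.5148
H = sum of terms = 0.9957
Rounded to 2 decimals: 1.00

1.00


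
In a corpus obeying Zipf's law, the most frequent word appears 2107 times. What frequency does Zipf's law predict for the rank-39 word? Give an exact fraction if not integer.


Zipf's law: freq(rank) = f1 / rank
f1 = 2107, rank = 39
freq = 2107 / 39
GCD(2107, 39) = 1
Simplified: 2107/39

2107/39


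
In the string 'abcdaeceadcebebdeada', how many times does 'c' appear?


Scanning 'abcdaeceadcebebdeada' for 'c':
  Position 2: 'c' -> MATCH (count: 1)
  Position 6: 'c' -> MATCH (count: 2)
  Position 10: 'c' -> MATCH (count: 3)
Total occurrences of 'c': 3

3


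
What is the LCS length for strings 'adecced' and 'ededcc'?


DP table for LCS of 'adecced' and 'ededcc':
       e  d  e  d  c  c
    0  0  0  0  0  0  0
  a 0  0  0  0  0  0  0
  d 0  0  1  1  1  1  1
  e 0  1  1  2  2  2  2
  c 0  1  1  2  2  3  3
  c 0  1  1  2  2  3  4
  e 0  1  1  2  2  3  4
  d 0  1  2  2  3  3  4
LCS: 'decc'
LCS length = 4

4


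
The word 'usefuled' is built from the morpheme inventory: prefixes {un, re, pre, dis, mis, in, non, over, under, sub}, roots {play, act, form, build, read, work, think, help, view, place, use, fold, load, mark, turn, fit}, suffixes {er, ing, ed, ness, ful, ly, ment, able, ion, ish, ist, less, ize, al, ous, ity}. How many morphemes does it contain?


Segmenting 'usefuled' against the inventory:
  'use' -> root (morpheme 1)
  'ful' -> suffix (morpheme 2)
  'ed' -> suffix (morpheme 3)
Total morphemes: 3

3


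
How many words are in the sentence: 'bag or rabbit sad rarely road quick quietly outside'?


Counting words by splitting on spaces:
  Word 1: 'bag'
  Word 2: 'or'
  Word 3: 'rabbit'
  Word 4: 'sad'
  Word 5: 'rarely'
  Word 6: 'road'
  Word 7: 'quick'
  Word 8: 'quietly'
  Word 9: 'outside'
Total words: 9

9


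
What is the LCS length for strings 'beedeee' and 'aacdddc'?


DP table for LCS of 'beedeee' and 'aacdddc':
       a  a  c  d  d  d  c
    0  0  0  0  0  0  0  0
  b 0  0  0  0  0  0  0  0
  e 0  0  0  0  0  0  0  0
  e 0  0  0  0  0  0  0  0
  d 0  0  0  0  1  1  1  1
  e 0  0  0  0  1  1  1  1
  e 0  0  0  0  1  1  1  1
  e 0  0  0  0  1  1  1  1
LCS: 'd'
LCS length = 1

1


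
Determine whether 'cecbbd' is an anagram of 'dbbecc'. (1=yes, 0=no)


Sort characters of 'cecbbd': 'bbccde'
Sort characters of 'dbbecc': 'bbccde'
Sorted forms match -> they ARE anagrams
Result: 1

1


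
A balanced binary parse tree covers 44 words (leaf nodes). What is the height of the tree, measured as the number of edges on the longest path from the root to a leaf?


In a balanced binary tree with n leaves the deepest leaf is ceil(log2(n)) edges below the root.
log2(44) = 5.4594
ceil(5.4594) = 6
height (edges) = 6

6


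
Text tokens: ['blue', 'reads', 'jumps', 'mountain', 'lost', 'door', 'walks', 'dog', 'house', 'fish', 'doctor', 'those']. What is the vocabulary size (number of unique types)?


Listing all tokens and tracking unique types:
  Token 1: 'blue' -> NEW (unique so far: 1)
  Token 2: 'reads' -> NEW (unique so far: 2)
  Token 3: 'jumps' -> NEW (unique so far: 3)
  Token 4: 'mountain' -> NEW (unique so far: 4)
  Token 5: 'lost' -> NEW (unique so far: 5)
  Token 6: 'door' -> NEW (unique so far: 6)
  Token 7: 'walks' -> NEW (unique so far: 7)
  Token 8: 'dog' -> NEW (unique so far: 8)
  Token 9: 'house' -> NEW (unique so far: 9)
  Token 10: 'fish' -> NEW (unique so far: 10)
  Token 11: 'doctor' -> NEW (unique so far: 11)
  Token 12: 'those' -> NEW (unique so far: 12)
Unique types: ('blue', 'doctor', 'dog', 'door', 'fish', 'house', 'jumps', 'lost', 'mountain', 'reads', 'those', 'walks')
Vocabulary size: 12

12


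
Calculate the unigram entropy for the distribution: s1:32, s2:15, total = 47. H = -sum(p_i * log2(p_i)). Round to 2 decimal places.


Computing entropy H = -sum(p_i * log2(p_i)):
  s1: p = 32/47 = 0.6809, -p*log2(p) = 0.3776
  s2: p = 15/47 = 0.3191, -p*log2(p) = 0.5259
H = sum of terms = 0.9035
Rounded to 2 decimals: 0.90

0.90


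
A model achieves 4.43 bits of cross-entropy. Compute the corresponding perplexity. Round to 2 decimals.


Perplexity formula: PP = 2^H
H = 4.43
PP = 2^4.43
Decompose: 2^4.43 = 2^4 * 2^0.43
2^4 = 16, 2^0.43 ~ 1.3472336
PP ~ 16 * 1.3472336 = 21.5557376
Rounded to 2 decimals: 21.56

21.56


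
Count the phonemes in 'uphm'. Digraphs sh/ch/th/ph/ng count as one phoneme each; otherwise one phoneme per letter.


Parsing 'uphm' greedily, digraphs first:
  'u' -> vowel phoneme (phonemes so far: 1)
  'ph' -> digraph (1 consonant phoneme) (phonemes so far: 2)
  'm' -> consonant phoneme (phonemes so far: 3)
Total phonemes: 3

3


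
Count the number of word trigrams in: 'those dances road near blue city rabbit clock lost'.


Word trigrams from [9] words:
  Trigram 1: (those dances road)
  Trigram 2: (dances road near)
  Trigram 3: (road near blue)
  Trigram 4: (near blue city)
  Trigram 5: (blue city rabbit)
  Trigram 6: (city rabbit clock)
  Trigram 7: (rabbit clock lost)
Total word trigrams: 9 - 2 = 7

7


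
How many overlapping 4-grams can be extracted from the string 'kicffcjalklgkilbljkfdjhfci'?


String 'kicffcjalklgkilbljkfdjhfci' has length L = 26.
Number of overlapping n-grams = L - n + 1
Substituting: 26 - 4 + 1 = 23

23


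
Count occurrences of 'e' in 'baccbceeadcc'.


Scanning 'baccbceeadcc' for 'e':
  Position 6: 'e' -> MATCH (count: 1)
  Position 7: 'e' -> MATCH (count: 2)
Total occurrences of 'e': 2

2


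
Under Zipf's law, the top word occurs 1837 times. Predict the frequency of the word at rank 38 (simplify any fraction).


Zipf's law: freq(rank) = f1 / rank
f1 = 1837, rank = 38
freq = 1837 / 38
GCD(1837, 38) = 1
Simplified: 1837/38

1837/38


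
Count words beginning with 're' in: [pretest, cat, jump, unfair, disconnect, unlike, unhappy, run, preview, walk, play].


Checking each word for prefix 're':
  'pretest' -> no (count: 0)
  'cat' -> no (count: 0)
  'jump' -> no (count: 0)
  'unfair' -> no (count: 0)
  'disconnect' -> no (count: 0)
  'unlike' -> no (count: 0)
  'unhappy' -> no (count: 0)
  'run' -> no (count: 0)
  'preview' -> no (count: 0)
  'walk' -> no (count: 0)
  'play' -> no (count: 0)
Total with prefix 're': 0

0


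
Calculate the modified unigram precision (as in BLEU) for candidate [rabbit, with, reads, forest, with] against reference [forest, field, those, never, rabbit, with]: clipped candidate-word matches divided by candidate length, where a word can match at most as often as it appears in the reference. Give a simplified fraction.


Reference word counts: {'field': 1, 'forest': 1, 'never': 1, 'rabbit': 1, 'those': 1, 'with': 1}
Checking each candidate word (with clipping):
  'rabbit' -> in reference (ref count 1, used 1/1) -> match (matches: 1)
  'with' -> in reference (ref count 1, used 1/1) -> match (matches: 2)
  'reads' -> not in reference -> no match (matches: 2)
  'forest' -> in reference (ref count 1, used 1/1) -> match (matches: 3)
  'with' -> ref count 1 already used up (1/1) -> clipped, no match (matches: 3)
Clipped matches: 3, Candidate length: 5
Precision = 3/5

3/5


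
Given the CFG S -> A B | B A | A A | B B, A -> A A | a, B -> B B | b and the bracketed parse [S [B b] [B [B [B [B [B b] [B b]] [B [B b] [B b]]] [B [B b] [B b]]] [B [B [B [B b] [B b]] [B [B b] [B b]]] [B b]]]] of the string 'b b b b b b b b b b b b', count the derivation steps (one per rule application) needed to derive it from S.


Every bracketed nonterminal node [X ...] in the tree is produced by exactly one rule application.
Reading the tree off as a leftmost derivation:
  Step 1: S  =>  B B   (applied S -> B B)
  Step 2: B B  =>  b B   (applied B -> b)
  Step 3: b B  =>  b B B   (applied B -> B B)
  Step 4: b B B  =>  b B B B   (applied B -> B B)
  Step 5: b B B B  =>  b B B B B   (applied B -> B B)
  Step 6: b B B B B  =>  b B B B B B   (applied B -> B B)
  Step 7: b B B B B B  =>  b b B B B B   (applied B -> b)
  Step 8: b b B B B B  =>  b b b B B B   (applied B -> b)
  Step 9: b b b B B B  =>  b b b B B B B   (applied B -> B B)
  Step 10: b b b B B B B  =>  b b b b B B B   (applied B -> b)
  Step 11: b b b b B B B  =>  b b b b b B B   (applied B -> b)
  Step 12: b b b b b B B  =>  b b b b b B B B   (applied B -> B B)
  Step 13: b b b b b B B B  =>  b b b b b b B B   (applied B -> b)
  Step 14: b b b b b b B B  =>  b b b b b b b B   (applied B -> b)
  Step 15: b b b b b b b B  =>  b b b b b b b B B   (applied B -> B B)
  Step 16: b b b b b b b B B  =>  b b b b b b b B B B   (applied B -> B B)
  Step 17: b b b b b b b B B B  =>  b b b b b b b B B B B   (applied B -> B B)
  Step 18: b b b b b b b B B B B  =>  b b b b b b b b B B B   (applied B -> b)
  Step 19: b b b b b b b b B B B  =>  b b b b b b b b b B B   (applied B -> b)
  Step 20: b b b b b b b b b B B  =>  b b b b b b b b b B B B   (applied B -> B B)
  Step 21: b b b b b b b b b B B B  =>  b b b b b b b b b b B B   (applied B -> b)
  Step 22: b b b b b b b b b b B B  =>  b b b b b b b b b b b B   (applied B -> b)
  Step 23: b b b b b b b b b b b B  =>  b b b b b b b b b b b b   (applied B -> b)
Final yield: b b b b b b b b b b b b
Total rewrite steps: 23

23


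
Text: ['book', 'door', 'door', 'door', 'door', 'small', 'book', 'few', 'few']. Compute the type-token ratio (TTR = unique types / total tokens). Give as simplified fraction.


Tokens: 9
Unique types: ('book', 'door', 'few', 'small') = 4
TTR = 4/9
Already in lowest terms.

4/9


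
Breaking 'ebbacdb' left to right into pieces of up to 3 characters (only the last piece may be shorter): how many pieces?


'ebbacdb' has 7 characters.
Chunking with max size 3:
  Chunk 1: 'ebb' (positions 0-2)
  Chunk 2: 'acd' (positions 3-5)
  Chunk 3: 'b' (positions 6-6)
Total chunks: ceil(7 / 3) = 3

3


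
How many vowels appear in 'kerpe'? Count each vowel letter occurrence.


Scanning each character of 'kerpe':
  Position 1: 'k' -> consonant (running count: 0)
  Position 2: 'e' -> vowel (running count: 1)
  Position 3: 'r' -> consonant (running count: 1)
  Position 4: 'p' -> consonant (running count: 1)
  Position 5: 'e' -> vowel (running count: 2)
Total vowels: 2

2


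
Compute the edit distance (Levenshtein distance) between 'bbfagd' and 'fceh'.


Building DP table for s1='bbfagd' (len 6) and s2='fceh' (len 4):
       f  c  e  h
    0  1  2  3  4
  b 1  1  2  3  4
  b 2  2  2  3  4
  f 3  2  3  3  4
  a 4  3  3  4  4
  g 5  4  4  4  5
  d 6  5  5  5  5
Edit distance = dp[6][4] = 5

5


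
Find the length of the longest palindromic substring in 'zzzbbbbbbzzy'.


Scanning 'zzzbbbbbbzzy' for palindromic substrings.
Substring at positions 1-10: 'zzbbbbbbzz'.
Check: reverse('zzbbbbbbzz') = 'zzbbbbbbzz' -> palindrome confirmed.
Neighbouring characters ('z' / 'y') break symmetry, so it cannot extend further.
No longer palindromic substring exists; longest length = 10

10


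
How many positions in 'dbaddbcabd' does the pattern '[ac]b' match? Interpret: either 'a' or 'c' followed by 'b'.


Pattern: [ac]b means either 'a' or 'c' followed by 'b'.
Scanning 'dbaddbcabd' position-by-position:
  Pos 0: window 'db' -> no
  Pos 1: window 'ba' -> no
  Pos 2: window 'ad' -> no
  Pos 3: window 'dd' -> no
  Pos 4: window 'db' -> no
  Pos 5: window 'bc' -> no
  Pos 6: window 'ca' -> no
  Pos 7: window 'ab' -> MATCH
  Pos 8: window 'bd' -> no
  Pos 9: window 'd' -> no
Total matches: 1

1


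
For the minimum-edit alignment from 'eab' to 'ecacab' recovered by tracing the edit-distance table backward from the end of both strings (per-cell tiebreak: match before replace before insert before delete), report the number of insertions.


Edit distance = 3. Backtracking from cell (3, 6) with preference match > replace > insert > delete,
then listing the resulting alignment 'eab' -> 'ecacab' left to right:
  Step 1: keep 'e'
  Step 2: insert 'c' [insertion #1]
  Step 3: insert 'a' [insertion #2]
  Step 4: insert 'c' [insertion #3]
  Step 5: keep 'a'
  Step 6: keep 'b'
Total insertions: 3

3


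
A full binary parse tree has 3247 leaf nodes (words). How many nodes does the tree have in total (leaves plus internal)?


Leaf nodes (terminals): 3247
Internal nodes = n - 1 = 3247 - 1 = 3246
Total = leaves + internal = 3247 + 3246 = 6493

6493


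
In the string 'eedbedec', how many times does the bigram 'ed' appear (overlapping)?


Scanning 'eedbedec' for bigram 'ed':
  Position 0: 'ee' -> no
  Position 1: 'ed' -> MATCH
  Position 2: 'db' -> no
  Position 3: 'be' -> no
  Position 4: 'ed' -> MATCH
  Position 5: 'de' -> no
  Position 6: 'ec' -> no
Total matches: 2

2


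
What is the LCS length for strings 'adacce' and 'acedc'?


DP table for LCS of 'adacce' and 'acedc':
       a  c  e  d  c
    0  0  0  0  0  0
  a 0  1  1  1  1  1
  d 0  1  1  1  2  2
  a 0  1  1  1  2  2
  c 0  1  2  2  2  3
  c 0  1  2  2  2  3
  e 0  1  2  3  3  3
LCS: 'adc'
LCS length = 3

3


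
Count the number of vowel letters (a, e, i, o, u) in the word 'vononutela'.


Scanning each character of 'vononutela':
  Position 1: 'v' -> consonant (running count: 0)
  Position 2: 'o' -> vowel (running count: 1)
  Position 3: 'n' -> consonant (running count: 1)
  Position 4: 'o' -> vowel (running count: 2)
  Position 5: 'n' -> consonant (running count: 2)
  Position 6: 'u' -> vowel (running count: 3)
  Position 7: 't' -> consonant (running count: 3)
  Position 8: 'e' -> vowel (running count: 4)
  Position 9: 'l' -> consonant (running count: 4)
  Position 10: 'a' -> vowel (running count: 5)
Total vowels: 5

5


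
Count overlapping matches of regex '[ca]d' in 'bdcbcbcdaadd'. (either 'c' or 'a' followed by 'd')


Pattern: [ca]d means either 'c' or 'a' followed by 'd'.
Scanning 'bdcbcbcdaadd' position-by-position:
  Pos 0: window 'bd' -> no
  Pos 1: window 'dc' -> no
  Pos 2: window 'cb' -> no
  Pos 3: window 'bc' -> no
  Pos 4: window 'cb' -> no
  Pos 5: window 'bc' -> no
  Pos 6: window 'cd' -> MATCH
  Pos 7: window 'da' -> no
  Pos 8: window 'aa' -> no
  Pos 9: window 'ad' -> MATCH
  Pos 10: window 'dd' -> no
  Pos 11: window 'd' -> no
Total matches: 2

2


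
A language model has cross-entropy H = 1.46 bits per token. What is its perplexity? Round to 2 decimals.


Perplexity formula: PP = 2^H
H = 1.46
PP = 2^1.46
Decompose: 2^1.46 = 2^1 * 2^0.46
2^1 = 2, 2^0.46 ~ 1.3755418
PP ~ 2 * 1.3755418 = 2.7510836
Rounded to 2 decimals: 2.75

2.75


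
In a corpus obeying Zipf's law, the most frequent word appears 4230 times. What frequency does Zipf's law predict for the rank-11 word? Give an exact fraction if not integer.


Zipf's law: freq(rank) = f1 / rank
f1 = 4230, rank = 11
freq = 4230 / 11
GCD(4230, 11) = 1
Simplified: 4230/11

4230/11


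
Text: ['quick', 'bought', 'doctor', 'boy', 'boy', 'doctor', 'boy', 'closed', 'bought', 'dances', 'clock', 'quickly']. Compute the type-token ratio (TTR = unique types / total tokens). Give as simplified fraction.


Tokens: 12
Unique types: ('bought', 'boy', 'clock', 'closed', 'dances', 'doctor', 'quick', 'quickly') = 8
TTR = 8/12
Simplify: divide both by 4 -> 2/3
TTR = 2/3

2/3


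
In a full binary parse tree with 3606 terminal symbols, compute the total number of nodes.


Leaf nodes (terminals): 3606
Internal nodes = n - 1 = 3606 - 1 = 3605
Total = leaves + internal = 3606 + 3605 = 7211

7211


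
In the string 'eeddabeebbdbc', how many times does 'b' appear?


Scanning 'eeddabeebbdbc' for 'b':
  Position 5: 'b' -> MATCH (count: 1)
  Position 8: 'b' -> MATCH (count: 2)
  Position 9: 'b' -> MATCH (count: 3)
  Position 11: 'b' -> MATCH (count: 4)
Total occurrences of 'b': 4

4


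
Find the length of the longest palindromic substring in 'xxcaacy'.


Scanning 'xxcaacy' for palindromic substrings.
Substring at positions 2-5: 'caac'.
Check: reverse('caac') = 'caac' -> palindrome confirmed.
Neighbouring characters ('x' / 'y') break symmetry, so it cannot extend further.
No longer palindromic substring exists; longest length = 4

4


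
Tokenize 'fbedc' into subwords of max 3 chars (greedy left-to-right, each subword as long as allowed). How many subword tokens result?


'fbedc' has 5 characters.
Chunking with max size 3:
  Chunk 1: 'fbe' (positions 0-2)
  Chunk 2: 'dc' (positions 3-4)
Total chunks: ceil(5 / 3) = 2

2


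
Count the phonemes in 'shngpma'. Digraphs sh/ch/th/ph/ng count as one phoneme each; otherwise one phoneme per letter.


Parsing 'shngpma' greedily, digraphs first:
  'sh' -> digraph (1 consonant phoneme) (phonemes so far: 1)
  'ng' -> digraph (1 consonant phoneme) (phonemes so far: 2)
  'p' -> consonant phoneme (phonemes so far: 3)
  'm' -> consonant phoneme (phonemes so far: 4)
  'a' -> vowel phoneme (phonemes so far: 5)
Total phonemes: 5

5


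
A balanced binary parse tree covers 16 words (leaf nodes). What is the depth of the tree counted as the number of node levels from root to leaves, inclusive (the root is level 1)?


In a balanced binary tree with n leaves the deepest leaf is ceil(log2(n)) edges below the root,
so counting node levels inclusive of root and leaves gives ceil(log2(n)) + 1 levels.
log2(16) = 4.0000
ceil(4.0000) = 4
levels = 4 + 1 = 5

5


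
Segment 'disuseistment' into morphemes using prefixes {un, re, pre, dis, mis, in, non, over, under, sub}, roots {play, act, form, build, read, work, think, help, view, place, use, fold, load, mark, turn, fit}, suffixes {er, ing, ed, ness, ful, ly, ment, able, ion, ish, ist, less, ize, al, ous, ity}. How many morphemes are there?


Segmenting 'disuseistment' against the inventory:
  'dis' -> prefix (morpheme 1)
  'use' -> root (morpheme 2)
  'ist' -> suffix (morpheme 3)
  'ment' -> suffix (morpheme 4)
Total morphemes: 4

4


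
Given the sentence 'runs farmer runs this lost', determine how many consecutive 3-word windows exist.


Word trigrams from [5] words:
  Trigram 1: (runs farmer runs)
  Trigram 2: (farmer runs this)
  Trigram 3: (runs this lost)
Total word trigrams: 5 - 2 = 3

3


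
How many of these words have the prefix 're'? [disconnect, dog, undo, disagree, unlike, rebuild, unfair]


Checking each word for prefix 're':
  'disconnect' -> no (count: 0)
  'dog' -> no (count: 0)
  'undo' -> no (count: 0)
  'disagree' -> no (count: 0)
  'unlike' -> no (count: 0)
  'rebuild' -> YES, starts with 're' (count: 1)
  'unfair' -> no (count: 1)
Total with prefix 're': 1

1


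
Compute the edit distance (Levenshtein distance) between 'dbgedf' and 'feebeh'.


Building DP table for s1='dbgedf' (len 6) and s2='feebeh' (len 6):
       f  e  e  b  e  h
    0  1  2  3  4  5  6
  d 1  1  2  3  4  5  6
  b 2  2  2  3  3  4  5
  g 3  3  3  3  4  4  5
  e 4  4  3  3  4  4  5
  d 5  5  4  4  4  5  5
  f 6  5  5  5  5  5  6
Edit distance = dp[6][6] = 6

6
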